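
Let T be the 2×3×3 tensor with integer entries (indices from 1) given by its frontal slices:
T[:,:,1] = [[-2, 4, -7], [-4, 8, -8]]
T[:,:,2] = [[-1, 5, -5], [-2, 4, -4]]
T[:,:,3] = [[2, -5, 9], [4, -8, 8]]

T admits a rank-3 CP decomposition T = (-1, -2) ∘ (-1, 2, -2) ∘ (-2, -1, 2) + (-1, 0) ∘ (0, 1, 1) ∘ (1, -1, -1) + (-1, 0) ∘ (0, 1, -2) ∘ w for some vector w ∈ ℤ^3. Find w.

w = (-1, -2, 2)

Subtract the known terms from T to get the rank-1 residual R = (-1, 0) ∘ (0, 1, -2) ∘ w, so R[i,j,k] = a[i]·b[j]·w[k]. Pick indices with nonzero a[1]·b[2] = (-1)·(1) = -1. Only the fibre through (1,2,·) is needed: R[1,2,:] = T[1,2,:] − Σₗ aₗ[1]bₗ[2]cₗ = [4, 5, -5] − (-1)·(2)·(-2, -1, 2) − (-1)·(1)·(1, -1, -1) = [1, 2, -2]. Then w[k] = R[1,2,k] / -1 for each k, giving w = [1, 2, -2] / -1 = (-1, -2, 2).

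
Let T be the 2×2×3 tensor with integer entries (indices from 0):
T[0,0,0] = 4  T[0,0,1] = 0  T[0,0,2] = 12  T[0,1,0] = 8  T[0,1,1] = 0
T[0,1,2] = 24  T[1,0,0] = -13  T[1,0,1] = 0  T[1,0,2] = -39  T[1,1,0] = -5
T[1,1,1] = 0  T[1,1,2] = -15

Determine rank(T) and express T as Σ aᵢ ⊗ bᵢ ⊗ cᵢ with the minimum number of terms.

Lower bound: the mode-1 unfolding of T (rows indexed by i, columns by (j,k) = (0,0), (0,1), (0,2), (1,0), (1,1), (1,2)) is [[4, 0, 12, 8, 0, 24], [-13, 0, -39, -5, 0, -15]].
There the 2×2 minor on rows i ∈ {0, 1}, columns (j,k) ∈ {(0,0), (1,0)} is det [[4, 8], [-13, -5]] = 84 ≠ 0, so this unfolding has rank ≥ 2; CP rank is at least every unfolding rank, so rank(T) ≥ 2. (This is only a lower bound: in general the CP rank may exceed every unfolding rank, so we still need to exhibit 2 rank-1 terms summing to T.)
Upper bound — finding two terms. Every mode-3 slice of T is a multiple of one matrix: T[:,:,k] = c[k]·M with c = (1, 0, 3) and M = [[4, 8], [-13, -5]] (rows indexed by i, columns by j). So it suffices to write M as a sum of two rank-1 matrices.
Splitting M by its rows (i = 0, 1), M = (1, 0)(4, 8)ᵀ + (0, 1)(-13, -5)ᵀ.
Hence T = (1, 0) ⊗ (4, 8) ⊗ (1, 0, 3) + (0, 1) ⊗ (-13, -5) ⊗ (1, 0, 3), so rank(T) ≤ 2.
These bounds meet, so rank(T) = 2.
Check entry T[1,0,1] = 0: (0)·(4)·(0) + (1)·(-13)·(0) = 0.

rank(T) = 2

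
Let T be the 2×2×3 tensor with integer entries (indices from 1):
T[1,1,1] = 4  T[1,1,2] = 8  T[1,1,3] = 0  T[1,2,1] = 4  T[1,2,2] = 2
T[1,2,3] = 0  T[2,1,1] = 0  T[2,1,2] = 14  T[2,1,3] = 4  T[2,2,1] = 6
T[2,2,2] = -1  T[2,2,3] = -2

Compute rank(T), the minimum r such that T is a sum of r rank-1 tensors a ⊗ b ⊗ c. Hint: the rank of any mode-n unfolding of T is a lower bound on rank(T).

3

Lower bound: in the mode-3 unfolding of T (rows indexed by k, columns by (i,j)) the 3×3 minor on rows k ∈ {1, 2, 3}, columns (i,j) ∈ {(1,1), (1,2), (2,1)} is det [[4, 4, 0], [8, 2, 14], [0, 0, 4]] = -96 ≠ 0, so that unfolding has rank ≥ 3 and hence rank(T) ≥ 3 (CP rank is at least every unfolding rank, though it can be larger).
Upper bound: T is a sum of 3 rank-1 terms, T = (0, 1) ⊗ (2, -1) ⊗ (-2, 4, 2) + (1, 1) ⊗ (1, 1) ⊗ (4, 4, 0) + (2, 1) ⊗ (2, -1) ⊗ (0, 1, 0) (one valid choice — decompositions are not unique — normalised so each a, b is primitive with positive first nonzero entry; check it by expanding all entries), so rank(T) ≤ 3.
These bounds meet, so rank(T) = 3.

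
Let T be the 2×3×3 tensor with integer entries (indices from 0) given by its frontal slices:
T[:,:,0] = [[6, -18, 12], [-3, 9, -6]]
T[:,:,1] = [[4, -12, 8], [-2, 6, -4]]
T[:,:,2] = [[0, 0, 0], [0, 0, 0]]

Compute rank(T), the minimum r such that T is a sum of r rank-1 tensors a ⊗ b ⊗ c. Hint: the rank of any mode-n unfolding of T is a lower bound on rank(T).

Lower bound: T ≠ 0 (e.g. T[0,0,0] = 6), so rank(T) ≥ 1.
Upper bound: if T = a ⊗ b ⊗ c then every fibre of T is a multiple of the corresponding factor, so read the factors off the fibres through the nonzero entry T[0,0,0] = 6.
The mode-1 fibre T[:,0,0] = [6, -3] gives a = (2, -1) (primitive direction); the mode-2 fibre T[0,:,0] = [6, -18, 12] gives b = (1, -3, 2); then c[k] = T[0,0,k] / (a[0]·b[0]) = [6, 4, 0] / 2 = (3, 2, 0).
Expanding (2, -1) ⊗ (1, -3, 2) ⊗ (3, 2, 0) reproduces all 18 entries of T, so T = (2, -1) ⊗ (1, -3, 2) ⊗ (3, 2, 0) and rank(T) ≤ 1.
These bounds meet, so rank(T) = 1.

1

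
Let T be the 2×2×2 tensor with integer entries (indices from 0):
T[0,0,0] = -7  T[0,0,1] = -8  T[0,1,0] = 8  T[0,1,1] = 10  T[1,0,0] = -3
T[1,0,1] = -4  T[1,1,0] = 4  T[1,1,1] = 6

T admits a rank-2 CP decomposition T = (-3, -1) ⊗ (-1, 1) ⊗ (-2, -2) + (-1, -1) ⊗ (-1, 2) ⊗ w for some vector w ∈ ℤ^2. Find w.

Subtract the known terms from T to get the rank-1 residual R = (-1, -1) ⊗ (-1, 2) ⊗ w, so R[i,j,k] = a[i]·b[j]·w[k]. Pick indices with nonzero a[0]·b[0] = (-1)·(-1) = 1. Only the fibre through (0,0,·) is needed: R[0,0,:] = T[0,0,:] − Σₗ aₗ[0]bₗ[0]cₗ = [-7, -8] − (-3)·(-1)·(-2, -2) = [-1, -2]. Then w[k] = R[0,0,k] / 1 for each k, giving w = [-1, -2] / 1 = (-1, -2).

w = (-1, -2)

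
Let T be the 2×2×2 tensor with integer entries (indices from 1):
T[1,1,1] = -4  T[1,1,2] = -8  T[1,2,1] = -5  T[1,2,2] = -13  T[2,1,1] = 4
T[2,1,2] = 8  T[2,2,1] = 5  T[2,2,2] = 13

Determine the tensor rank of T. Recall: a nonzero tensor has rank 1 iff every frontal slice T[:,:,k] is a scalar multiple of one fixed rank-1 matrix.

2

Lower bound: the mode-2 unfolding of T (rows indexed by j, columns by (i,k) = (1,1), (1,2), (2,1), (2,2)) is [[-4, -8, 4, 8], [-5, -13, 5, 13]].
There the 2×2 minor on rows j ∈ {1, 2}, columns (i,k) ∈ {(1,1), (1,2)} is det [[-4, -8], [-5, -13]] = 12 ≠ 0, so this unfolding has rank ≥ 2; CP rank is at least every unfolding rank, so rank(T) ≥ 2. (Flattening ranks never certify an upper bound on CP rank; for that we must actually write T with 2 rank-1 terms.)
Upper bound — finding two terms. Every mode-1 slice of T is a multiple of one matrix: T[i,:,:] = a[i]·M with a = [1, -1] and M = [[-4, -8], [-5, -13]] (rows indexed by j, columns by k). So it suffices to write M as a sum of two rank-1 matrices.
Splitting M by its rows (j = 1, 2), M = [1, 0][-4, -8]ᵀ + [0, 1][-5, -13]ᵀ.
Hence T = [1, -1] ⊗ [1, 0] ⊗ [-4, -8] + [1, -1] ⊗ [0, 1] ⊗ [-5, -13], so rank(T) ≤ 2.
These bounds meet, so rank(T) = 2.
Check entry T[1,1,2] = -8: (1)·(1)·(-8) + (1)·(0)·(-13) = -8.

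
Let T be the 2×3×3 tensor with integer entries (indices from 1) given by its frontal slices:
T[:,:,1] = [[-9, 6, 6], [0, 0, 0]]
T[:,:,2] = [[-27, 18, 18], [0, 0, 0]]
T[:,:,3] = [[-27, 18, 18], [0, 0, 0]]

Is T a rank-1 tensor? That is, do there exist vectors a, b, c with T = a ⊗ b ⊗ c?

Yes

If T = a ⊗ b ⊗ c then every fibre of T is a multiple of the corresponding factor, so read the factors off the fibres through the nonzero entry T[1,1,1] = -9.
The mode-1 fibre T[:,1,1] = [-9, 0] gives a = (1, 0) (primitive direction); the mode-2 fibre T[1,:,1] = [-9, 6, 6] gives b = (3, -2, -2); then c[k] = T[1,1,k] / (a[1]·b[1]) = [-9, -27, -27] / 3 = (-3, -9, -9).
Expanding (1, 0) ⊗ (3, -2, -2) ⊗ (-3, -9, -9) reproduces all 18 entries of T, so T = (1, 0) ⊗ (3, -2, -2) ⊗ (-3, -9, -9) and rank(T) ≤ 1.
Equivalently every frontal slice T[:,:,k] is c[k] times the rank-1 matrix (1, 0) ⊗ (3, -2, -2). So T has rank 1 (it is nonzero).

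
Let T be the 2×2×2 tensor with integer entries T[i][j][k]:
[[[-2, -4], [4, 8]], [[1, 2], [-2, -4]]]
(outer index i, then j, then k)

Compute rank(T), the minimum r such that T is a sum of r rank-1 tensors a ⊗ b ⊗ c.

Lower bound: T ≠ 0 (e.g. T[0,0,0] = -2), so rank(T) ≥ 1.
Upper bound: the mode-1 fibre T[:,0,0] = [-2, 1] gives a = [2, -1] (primitive direction); the mode-2 fibre T[0,:,0] = [-2, 4] gives b = [1, -2]; then c[k] = T[0,0,k] / (a[0]·b[0]) = [-2, -4] / 2 = [-1, -2].
Expanding [2, -1] ⊗ [1, -2] ⊗ [-1, -2] reproduces all 8 entries of T, so T = [2, -1] ⊗ [1, -2] ⊗ [-1, -2] and rank(T) ≤ 1.
These bounds meet, so rank(T) = 1.

1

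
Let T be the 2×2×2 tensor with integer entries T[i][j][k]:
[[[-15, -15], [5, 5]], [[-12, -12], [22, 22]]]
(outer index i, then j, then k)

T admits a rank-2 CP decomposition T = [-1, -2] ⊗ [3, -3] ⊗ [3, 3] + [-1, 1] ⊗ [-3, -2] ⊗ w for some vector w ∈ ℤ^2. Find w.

w = [-2, -2]

Subtract the known terms from T to get the rank-1 residual R = [-1, 1] ⊗ [-3, -2] ⊗ w, so R[i,j,k] = a[i]·b[j]·w[k]. Pick indices with nonzero a[0]·b[0] = (-1)·(-3) = 3. Only the fibre through (0,0,·) is needed: R[0,0,:] = T[0,0,:] − Σₗ aₗ[0]bₗ[0]cₗ = [-15, -15] − (-1)·(3)·[3, 3] = [-6, -6]. Then w[k] = R[0,0,k] / 3 for each k, giving w = [-6, -6] / 3 = [-2, -2].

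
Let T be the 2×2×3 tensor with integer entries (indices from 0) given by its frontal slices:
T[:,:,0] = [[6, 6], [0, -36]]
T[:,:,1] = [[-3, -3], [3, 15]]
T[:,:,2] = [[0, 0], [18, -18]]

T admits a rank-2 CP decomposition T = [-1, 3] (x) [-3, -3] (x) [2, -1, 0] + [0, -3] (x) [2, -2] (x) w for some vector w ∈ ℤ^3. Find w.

Subtract the known terms from T to get the rank-1 residual R = [0, -3] (x) [2, -2] (x) w, so R[i,j,k] = a[i]·b[j]·w[k]. Pick indices with nonzero a[1]·b[0] = (-3)·(2) = -6. Only the fibre through (1,0,·) is needed: R[1,0,:] = T[1,0,:] − Σₗ aₗ[1]bₗ[0]cₗ = [0, 3, 18] − (3)·(-3)·[2, -1, 0] = [18, -6, 18]. Then w[k] = R[1,0,k] / -6 for each k, giving w = [18, -6, 18] / -6 = [-3, 1, -3].

w = [-3, 1, -3]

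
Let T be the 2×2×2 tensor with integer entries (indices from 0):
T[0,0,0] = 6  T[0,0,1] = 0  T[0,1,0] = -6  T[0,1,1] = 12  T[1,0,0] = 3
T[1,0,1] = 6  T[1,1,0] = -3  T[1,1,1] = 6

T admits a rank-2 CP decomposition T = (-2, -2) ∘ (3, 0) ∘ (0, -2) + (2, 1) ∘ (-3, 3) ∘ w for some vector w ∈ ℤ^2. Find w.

Subtract the known terms from T to get the rank-1 residual R = (2, 1) ∘ (-3, 3) ∘ w, so R[i,j,k] = a[i]·b[j]·w[k]. Pick indices with nonzero a[0]·b[0] = (2)·(-3) = -6. Only the fibre through (0,0,·) is needed: R[0,0,:] = T[0,0,:] − Σₗ aₗ[0]bₗ[0]cₗ = [6, 0] − (-2)·(3)·(0, -2) = [6, -12]. Then w[k] = R[0,0,k] / -6 for each k, giving w = [6, -12] / -6 = (-1, 2).

w = (-1, 2)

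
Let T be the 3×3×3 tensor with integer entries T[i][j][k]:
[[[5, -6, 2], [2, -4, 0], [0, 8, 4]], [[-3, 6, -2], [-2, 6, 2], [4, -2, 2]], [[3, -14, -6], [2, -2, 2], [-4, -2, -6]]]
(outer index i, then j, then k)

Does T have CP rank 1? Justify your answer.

The mode-2 unfolding of T (rows indexed by j, columns by (i,k) = (0,0), (0,1), (0,2), (1,0), (1,1), (1,2), (2,0), (2,1), (2,2)) is [[5, -6, 2, -3, 6, -2, 3, -14, -6], [2, -4, 0, -2, 6, 2, 2, -2, 2], [0, 8, 4, 4, -2, 2, -4, -2, -6]].
There the 3×3 minor on rows j ∈ {0, 1, 2}, columns (i,k) ∈ {(0,0), (0,1), (1,1)} is det [[5, -6, 6], [2, -4, 6], [0, 8, -2]] = -128 ≠ 0, so this unfolding has rank ≥ 3; CP rank is at least every unfolding rank, so rank(T) ≥ 3.
In particular rank(T) ≥ 3 > 1, so T is not rank-1.

No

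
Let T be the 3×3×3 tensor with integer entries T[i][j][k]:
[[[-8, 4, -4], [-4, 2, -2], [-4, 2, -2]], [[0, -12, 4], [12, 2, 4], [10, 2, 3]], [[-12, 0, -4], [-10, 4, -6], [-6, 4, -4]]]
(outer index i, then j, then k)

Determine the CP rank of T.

Lower bound: the mode-3 unfolding of T (rows indexed by k, columns by (i,j) = (0,0), (0,1), (0,2), (1,0), (1,1), (1,2), (2,0), (2,1), (2,2)) is [[-8, -4, -4, 0, 12, 10, -12, -10, -6], [4, 2, 2, -12, 2, 2, 0, 4, 4], [-4, -2, -2, 4, 4, 3, -4, -6, -4]].
There the 3×3 minor on rows k ∈ {0, 1, 2}, columns (i,j) ∈ {(0,0), (1,0), (1,1)} is det [[-8, 0, 12], [4, -12, 2], [-4, 4, 4]] = 64 ≠ 0, so this unfolding has rank ≥ 3; CP rank is at least every unfolding rank, so rank(T) ≥ 3. (Flattening ranks never certify an upper bound on CP rank; for that we must actually write T with 3 rank-1 terms.)
Upper bound: T is a sum of 3 rank-1 terms, T = [0, 1, -2] ⊗ [0, 2, 1] ⊗ [2, 0, 1] + [0, 2, 1] ⊗ [2, -1, -1] ⊗ [-2, -2, 0] + [1, -1, 1] ⊗ [2, 1, 1] ⊗ [-4, 2, -2] (written with every a and b primitive with positive leading entry and the scale carried by c; CP decompositions are not unique, and this one is verified by expanding entrywise), so rank(T) ≤ 3.
These bounds meet, so rank(T) = 3.

3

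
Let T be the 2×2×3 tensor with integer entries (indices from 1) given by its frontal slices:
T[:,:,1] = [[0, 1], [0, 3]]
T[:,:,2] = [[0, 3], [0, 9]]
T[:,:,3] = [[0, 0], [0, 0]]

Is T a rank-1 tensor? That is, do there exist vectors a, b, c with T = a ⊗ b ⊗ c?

If T = a ⊗ b ⊗ c then every fibre of T is a multiple of the corresponding factor, so read the factors off the fibres through the nonzero entry T[1,2,1] = 1.
The mode-1 fibre T[:,2,1] = [1, 3] gives a = (1, 3) (primitive direction); the mode-2 fibre T[1,:,1] = [0, 1] gives b = (0, 1); then c[k] = T[1,2,k] / (a[1]·b[2]) = [1, 3, 0] / 1 = (1, 3, 0).
Expanding (1, 3) ⊗ (0, 1) ⊗ (1, 3, 0) reproduces all 12 entries of T, so T = (1, 3) ⊗ (0, 1) ⊗ (1, 3, 0) and rank(T) ≤ 1.
Equivalently every frontal slice T[:,:,k] is c[k] times the rank-1 matrix (1, 3) ⊗ (0, 1). So T has rank 1 (it is nonzero).

Yes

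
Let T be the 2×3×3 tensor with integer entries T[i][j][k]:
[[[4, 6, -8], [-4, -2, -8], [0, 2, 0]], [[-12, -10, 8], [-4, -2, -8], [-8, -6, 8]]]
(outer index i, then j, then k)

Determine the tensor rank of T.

Lower bound: the mode-3 unfolding of T (rows indexed by k, columns by (i,j) = (0,0), (0,1), (0,2), (1,0), (1,1), (1,2)) is [[4, -4, 0, -12, -4, -8], [6, -2, 2, -10, -2, -6], [-8, -8, 0, 8, -8, 8]].
There the 3×3 minor on rows k ∈ {0, 1, 2}, columns (i,j) ∈ {(0,0), (0,1), (0,2)} is det [[4, -4, 0], [6, -2, 2], [-8, -8, 0]] = 128 ≠ 0, so this unfolding has rank ≥ 3; CP rank is at least every unfolding rank, so rank(T) ≥ 3. (Unfolding ranks only ever bound the CP rank from below — rank(T) can be strictly larger than all of them — so the matching upper bound has to come from an explicit 3-term decomposition.)
Upper bound: T is a sum of 3 rank-1 terms, T = [1, -1] ⊗ [2, 0, 1] ⊗ [4, 4, -4] + [1, 1] ⊗ [1, -1, 2] ⊗ [0, 0, 4] + [1, 1] ⊗ [1, 1, 1] ⊗ [-4, -2, -4] (one valid choice — decompositions are not unique — normalised so each a, b is primitive with positive first nonzero entry; check it by expanding all entries), so rank(T) ≤ 3.
These bounds meet, so rank(T) = 3.
Check entry T[1,0,1] = -10: (-1)·(2)·(4) + (1)·(1)·(0) + (1)·(1)·(-2) = -10.

3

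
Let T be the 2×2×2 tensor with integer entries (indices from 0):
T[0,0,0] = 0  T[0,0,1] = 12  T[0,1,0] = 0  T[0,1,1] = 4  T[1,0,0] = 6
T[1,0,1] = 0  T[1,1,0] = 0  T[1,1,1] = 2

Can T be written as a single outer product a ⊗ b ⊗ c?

No

The mode-2 unfolding of T (rows indexed by j, columns by (i,k) = (0,0), (0,1), (1,0), (1,1)) is [[0, 12, 6, 0], [0, 4, 0, 2]].
There the 2×2 minor on rows j ∈ {0, 1}, columns (i,k) ∈ {(0,1), (1,0)} is det [[12, 6], [4, 0]] = -24 ≠ 0, so this unfolding has rank ≥ 2; CP rank is at least every unfolding rank, so rank(T) ≥ 2.
In particular rank(T) ≥ 2 > 1, so T is not rank-1.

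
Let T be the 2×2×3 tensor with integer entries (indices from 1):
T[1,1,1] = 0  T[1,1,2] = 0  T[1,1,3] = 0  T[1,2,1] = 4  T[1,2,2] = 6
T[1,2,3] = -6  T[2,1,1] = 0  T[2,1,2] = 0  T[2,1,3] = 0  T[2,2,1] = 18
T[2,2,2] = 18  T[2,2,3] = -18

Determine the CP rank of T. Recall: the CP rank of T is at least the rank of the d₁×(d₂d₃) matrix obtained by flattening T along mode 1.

Lower bound: the mode-3 unfolding of T (rows indexed by k, columns by (i,j) = (1,1), (1,2), (2,1), (2,2)) is [[0, 4, 0, 18], [0, 6, 0, 18], [0, -6, 0, -18]].
There the 2×2 minor on rows k ∈ {1, 2}, columns (i,j) ∈ {(1,2), (2,2)} is det [[4, 18], [6, 18]] = -36 ≠ 0, so this unfolding has rank ≥ 2; CP rank is at least every unfolding rank, so rank(T) ≥ 2. (This is only a lower bound: in general the CP rank may exceed every unfolding rank, so we still need to exhibit 2 rank-1 terms summing to T.)
Upper bound — finding two terms. Every mode-2 slice of T is a multiple of one matrix: T[:,j,:] = b[j]·M with b = [0, 1] and M = [[4, 6, -6], [18, 18, -18]] (rows indexed by i, columns by k). So it suffices to write M as a sum of two rank-1 matrices.
Splitting M by its rows (i = 1, 2), M = [1, 0][4, 6, -6]ᵀ + [0, 1][18, 18, -18]ᵀ.
Hence T = [1, 0] (x) [0, 1] (x) [4, 6, -6] + [0, 1] (x) [0, 1] (x) [18, 18, -18], so rank(T) ≤ 2.
These bounds meet, so rank(T) = 2.

2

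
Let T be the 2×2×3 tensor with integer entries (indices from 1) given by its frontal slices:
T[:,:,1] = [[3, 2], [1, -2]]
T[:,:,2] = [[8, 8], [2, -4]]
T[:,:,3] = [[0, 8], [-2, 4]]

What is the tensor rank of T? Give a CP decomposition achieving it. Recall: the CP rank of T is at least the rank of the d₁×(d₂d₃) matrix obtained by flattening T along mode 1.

rank(T) = 2

Lower bound: the mode-1 unfolding of T (rows indexed by i, columns by (j,k) = (1,1), (1,2), (1,3), (2,1), (2,2), (2,3)) is [[3, 8, 0, 2, 8, 8], [1, 2, -2, -2, -4, 4]].
There the 2×2 minor on rows i ∈ {1, 2}, columns (j,k) ∈ {(1,1), (1,2)} is det [[3, 8], [1, 2]] = -2 ≠ 0, so this unfolding has rank ≥ 2; CP rank is at least every unfolding rank, so rank(T) ≥ 2. (This is only a lower bound: in general the CP rank may exceed every unfolding rank, so we still need to exhibit 2 rank-1 terms summing to T.)
Upper bound — finding two terms. Write S_k = T[:,:,k] for the frontal slices: S₁ = [[3, 2], [1, -2]], S₂ = [[8, 8], [2, -4]], S₃ = [[0, 8], [-2, 4]].
If T = a₁ ∘ b₁ ∘ c₁ + a₂ ∘ b₂ ∘ c₂ then each S_k = c₁[k]·a₁b₁ᵀ + c₂[k]·a₂b₂ᵀ. S₁ and S₂ are linearly independent, so a₁b₁ᵀ and a₂b₂ᵀ must span the same plane of matrices: they are the rank-1 matrices of the form x·S₁ + y·S₂.
det(x·S₁ + y·S₂) is −8·x² − 40·xy − 48·y² = (-8)·(x + 3·y)(x + 2·y), vanishing at (x:y) = (3:-1) and (2:-1).
M₁ = 3·S₁ − S₂ = [[1, -2], [1, -2]] = (1, 1)(1, -2)ᵀ and M₂ = 2·S₁ − S₂ = [[-2, -4], [0, 0]] = (-2)·(1, 0)(1, 2)ᵀ, so take a₁ = (1, 1), b₁ = (1, -2), a₂ = (1, 0), b₂ = (1, 2).
Each slice is an integer combination of E₁ = a₁b₁ᵀ and E₂ = a₂b₂ᵀ: S₁ = E₁ + 2·E₂, S₂ = 2·E₁ + 6·E₂, S₃ = −2·E₁ + 2·E₂; reading off coefficients, c₁ = (1, 2, -2) and c₂ = (2, 6, 2).
Hence T = (1, 1) ∘ (1, -2) ∘ (1, 2, -2) + (1, 0) ∘ (1, 2) ∘ (2, 6, 2), so rank(T) ≤ 2.
These bounds meet, so rank(T) = 2.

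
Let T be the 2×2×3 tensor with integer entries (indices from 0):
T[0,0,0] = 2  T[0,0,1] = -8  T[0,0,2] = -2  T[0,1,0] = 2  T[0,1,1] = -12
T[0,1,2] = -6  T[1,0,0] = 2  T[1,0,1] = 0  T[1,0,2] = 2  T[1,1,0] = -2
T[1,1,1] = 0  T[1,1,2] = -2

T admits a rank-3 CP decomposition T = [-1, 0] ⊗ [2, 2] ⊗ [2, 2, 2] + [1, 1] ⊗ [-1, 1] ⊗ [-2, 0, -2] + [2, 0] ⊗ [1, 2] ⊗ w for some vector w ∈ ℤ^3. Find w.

Subtract the known terms from T to get the rank-1 residual R = [2, 0] ⊗ [1, 2] ⊗ w, so R[i,j,k] = a[i]·b[j]·w[k]. Pick indices with nonzero a[0]·b[0] = (2)·(1) = 2. Only the fibre through (0,0,·) is needed: R[0,0,:] = T[0,0,:] − Σₗ aₗ[0]bₗ[0]cₗ = [2, -8, -2] − (-1)·(2)·[2, 2, 2] − (1)·(-1)·[-2, 0, -2] = [4, -4, 0]. Then w[k] = R[0,0,k] / 2 for each k, giving w = [4, -4, 0] / 2 = [2, -2, 0].

w = [2, -2, 0]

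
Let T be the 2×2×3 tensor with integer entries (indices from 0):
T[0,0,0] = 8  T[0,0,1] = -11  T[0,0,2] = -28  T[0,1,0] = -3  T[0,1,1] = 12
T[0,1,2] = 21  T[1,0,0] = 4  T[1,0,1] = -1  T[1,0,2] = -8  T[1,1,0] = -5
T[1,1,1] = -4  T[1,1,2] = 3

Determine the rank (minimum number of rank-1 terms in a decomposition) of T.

2

Lower bound: in the mode-3 unfolding of T (rows indexed by k, columns by (i,j)) the 2×2 minor on rows k ∈ {0, 1}, columns (i,j) ∈ {(0,0), (0,1)} is det [[8, -3], [-11, 12]] = 63 ≠ 0, so that unfolding has rank ≥ 2 and hence rank(T) ≥ 2 (CP rank is at least every unfolding rank, though it can be larger).
Upper bound: with S_k = T[:,:,k], the two rank-1 terms a₁b₁ᵀ, a₂b₂ᵀ are the rank-1 members of the pencil x·S₀ + y·S₁.
det(x·S₀ + y·S₁) is −28·x² − 28·xy + 56·y² = (-28)·(x + 2·y)(x − y), vanishing at (x:y) = (2:-1) and (1:1).
M₁ = 2·S₀ − S₁ = [[27, -18], [9, -6]] = 3·[3, 1][3, -2]ᵀ and M₂ = S₀ + S₁ = [[-3, 9], [3, -9]] = (-3)·[1, -1][1, -3]ᵀ, so take a₁ = [3, 1], b₁ = [3, -2], a₂ = [1, -1], b₂ = [1, -3].
Each slice is an integer combination of E₁ = a₁b₁ᵀ and E₂ = a₂b₂ᵀ: S₀ = E₁ − E₂, S₁ = −E₁ − 2·E₂, S₂ = −3·E₁ − E₂; reading off coefficients, c₁ = [1, -1, -3] and c₂ = [-1, -2, -1].
Hence T = [3, 1] ⊗ [3, -2] ⊗ [1, -1, -3] + [1, -1] ⊗ [1, -3] ⊗ [-1, -2, -1], so rank(T) ≤ 2.
These bounds meet, so rank(T) = 2.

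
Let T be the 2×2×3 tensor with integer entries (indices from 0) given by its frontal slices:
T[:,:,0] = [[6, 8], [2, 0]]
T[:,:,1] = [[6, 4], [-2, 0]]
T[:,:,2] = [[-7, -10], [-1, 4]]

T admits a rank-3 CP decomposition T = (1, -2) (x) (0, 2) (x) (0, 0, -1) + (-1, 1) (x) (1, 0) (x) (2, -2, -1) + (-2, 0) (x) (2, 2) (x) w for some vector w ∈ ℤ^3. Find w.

Subtract the known terms from T to get the rank-1 residual R = (-2, 0) (x) (2, 2) (x) w, so R[i,j,k] = a[i]·b[j]·w[k]. Pick indices with nonzero a[0]·b[0] = (-2)·(2) = -4. Only the fibre through (0,0,·) is needed: R[0,0,:] = T[0,0,:] − Σₗ aₗ[0]bₗ[0]cₗ = [6, 6, -7] − (1)·(0)·(0, 0, -1) − (-1)·(1)·(2, -2, -1) = [8, 4, -8]. Then w[k] = R[0,0,k] / -4 for each k, giving w = [8, 4, -8] / -4 = (-2, -1, 2).

w = (-2, -1, 2)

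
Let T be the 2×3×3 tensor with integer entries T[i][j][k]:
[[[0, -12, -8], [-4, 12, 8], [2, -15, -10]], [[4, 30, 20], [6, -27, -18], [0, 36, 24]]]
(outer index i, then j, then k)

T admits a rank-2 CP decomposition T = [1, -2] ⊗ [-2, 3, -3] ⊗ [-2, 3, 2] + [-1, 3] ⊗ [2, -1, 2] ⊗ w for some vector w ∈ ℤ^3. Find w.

Subtract the known terms from T to get the rank-1 residual R = [-1, 3] ⊗ [2, -1, 2] ⊗ w, so R[i,j,k] = a[i]·b[j]·w[k]. Pick indices with nonzero a[0]·b[0] = (-1)·(2) = -2. Only the fibre through (0,0,·) is needed: R[0,0,:] = T[0,0,:] − Σₗ aₗ[0]bₗ[0]cₗ = [0, -12, -8] − (1)·(-2)·[-2, 3, 2] = [-4, -6, -4]. Then w[k] = R[0,0,k] / -2 for each k, giving w = [-4, -6, -4] / -2 = [2, 3, 2].

w = [2, 3, 2]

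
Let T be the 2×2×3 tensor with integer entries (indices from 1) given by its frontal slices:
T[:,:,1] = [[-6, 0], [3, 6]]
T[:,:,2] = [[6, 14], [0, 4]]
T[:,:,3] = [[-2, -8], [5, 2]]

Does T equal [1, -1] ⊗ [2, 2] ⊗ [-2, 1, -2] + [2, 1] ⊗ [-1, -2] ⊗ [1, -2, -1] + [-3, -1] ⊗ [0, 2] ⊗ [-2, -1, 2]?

No

Reconstruct entry (1,2,1) from the claimed factors: Σₗ aₗ[1]bₗ[2]cₗ[1] = (1)·(2)·(-2) + (2)·(-2)·(1) + (-3)·(2)·(-2) = 4, but T[1,2,1] = 0. The claim is false.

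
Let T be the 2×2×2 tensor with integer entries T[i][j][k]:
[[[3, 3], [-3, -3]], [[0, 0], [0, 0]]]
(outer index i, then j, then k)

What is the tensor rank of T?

Lower bound: T ≠ 0 (e.g. T[0,0,0] = 3), so rank(T) ≥ 1.
Upper bound: the mode-1 fibre T[:,0,0] = [3, 0] gives a = (1, 0) (primitive direction); the mode-2 fibre T[0,:,0] = [3, -3] gives b = (1, -1); then c[k] = T[0,0,k] / (a[0]·b[0]) = [3, 3] / 1 = (3, 3).
Expanding (1, 0) ⊗ (1, -1) ⊗ (3, 3) reproduces all 8 entries of T, so T = (1, 0) ⊗ (1, -1) ⊗ (3, 3) and rank(T) ≤ 1.
These bounds meet, so rank(T) = 1.

1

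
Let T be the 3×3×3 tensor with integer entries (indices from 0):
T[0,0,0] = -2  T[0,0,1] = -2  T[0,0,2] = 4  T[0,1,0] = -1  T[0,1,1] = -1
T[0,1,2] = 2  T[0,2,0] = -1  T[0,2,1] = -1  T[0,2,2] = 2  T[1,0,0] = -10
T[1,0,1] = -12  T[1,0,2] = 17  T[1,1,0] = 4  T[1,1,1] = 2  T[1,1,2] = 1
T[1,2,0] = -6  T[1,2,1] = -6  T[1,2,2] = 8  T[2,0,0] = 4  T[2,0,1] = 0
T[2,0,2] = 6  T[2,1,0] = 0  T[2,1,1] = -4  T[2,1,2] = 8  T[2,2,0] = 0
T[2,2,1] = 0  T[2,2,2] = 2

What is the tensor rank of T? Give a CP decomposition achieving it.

Lower bound: in the mode-1 unfolding of T (rows indexed by i, columns by (j,k)) the 3×3 minor on rows i ∈ {0, 1, 2}, columns (j,k) ∈ {(0,0), (0,1), (0,2)} is det [[-2, -2, 4], [-10, -12, 17], [4, 0, 6]] = 80 ≠ 0, so that unfolding has rank ≥ 3 and hence rank(T) ≥ 3 (CP rank is at least every unfolding rank, though it can be larger).
Upper bound: T is a sum of 3 rank-1 terms, T = (0, 1, 2) ⊗ (1, 1, 0) ⊗ (2, 0, 1) + (0, 2, -1) ⊗ (2, -1, 1) ⊗ (-2, -2, 2) + (1, 2, 2) ⊗ (2, 1, 1) ⊗ (-1, -1, 2) (written with every a and b primitive with positive leading entry and the scale carried by c; CP decompositions are not unique, and this one is verified by expanding entrywise), so rank(T) ≤ 3.
These bounds meet, so rank(T) = 3.

rank(T) = 3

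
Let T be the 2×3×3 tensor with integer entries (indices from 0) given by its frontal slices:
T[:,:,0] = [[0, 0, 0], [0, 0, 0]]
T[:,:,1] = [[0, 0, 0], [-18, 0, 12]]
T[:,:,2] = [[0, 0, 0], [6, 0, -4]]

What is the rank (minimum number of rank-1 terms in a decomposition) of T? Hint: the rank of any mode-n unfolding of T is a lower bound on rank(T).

Lower bound: T ≠ 0 (e.g. T[1,0,1] = -18), so rank(T) ≥ 1.
Upper bound: the mode-1 fibre T[:,0,1] = [0, -18] gives a = [0, 1] (primitive direction); the mode-2 fibre T[1,:,1] = [-18, 0, 12] gives b = [3, 0, -2]; then c[k] = T[1,0,k] / (a[1]·b[0]) = [0, -18, 6] / 3 = [0, -6, 2].
Expanding [0, 1] (x) [3, 0, -2] (x) [0, -6, 2] reproduces all 18 entries of T, so T = [0, 1] (x) [3, 0, -2] (x) [0, -6, 2] and rank(T) ≤ 1.
These bounds meet, so rank(T) = 1.

1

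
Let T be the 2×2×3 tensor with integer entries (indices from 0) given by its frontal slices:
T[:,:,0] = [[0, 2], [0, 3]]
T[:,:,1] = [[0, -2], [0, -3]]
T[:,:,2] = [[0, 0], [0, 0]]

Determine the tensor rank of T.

Lower bound: T ≠ 0 (e.g. T[0,1,0] = 2), so rank(T) ≥ 1.
Upper bound: the mode-1 fibre T[:,1,0] = [2, 3] gives a = [2, 3] (primitive direction); the mode-2 fibre T[0,:,0] = [0, 2] gives b = [0, 1]; then c[k] = T[0,1,k] / (a[0]·b[1]) = [2, -2, 0] / 2 = [1, -1, 0].
Expanding [2, 3] ∘ [0, 1] ∘ [1, -1, 0] reproduces all 12 entries of T, so T = [2, 3] ∘ [0, 1] ∘ [1, -1, 0] and rank(T) ≤ 1.
These bounds meet, so rank(T) = 1.

1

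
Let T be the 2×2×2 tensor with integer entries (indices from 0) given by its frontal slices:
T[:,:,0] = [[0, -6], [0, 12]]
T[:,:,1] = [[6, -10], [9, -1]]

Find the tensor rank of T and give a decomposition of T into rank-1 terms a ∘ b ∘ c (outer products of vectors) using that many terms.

Lower bound: the mode-2 unfolding of T (rows indexed by j, columns by (i,k) = (0,0), (0,1), (1,0), (1,1)) is [[0, 6, 0, 9], [-6, -10, 12, -1]].
There the 2×2 minor on rows j ∈ {0, 1}, columns (i,k) ∈ {(0,0), (0,1)} is det [[0, 6], [-6, -10]] = 36 ≠ 0, so this unfolding has rank ≥ 2; CP rank is at least every unfolding rank, so rank(T) ≥ 2. (This is only a lower bound: in general the CP rank may exceed every unfolding rank, so we still need to exhibit 2 rank-1 terms summing to T.)
Upper bound — finding two terms. Write S_k = T[:,:,k] for the frontal slices: S₀ = [[0, -6], [0, 12]], S₁ = [[6, -10], [9, -1]].
If T = a₁ ∘ b₁ ∘ c₁ + a₂ ∘ b₂ ∘ c₂ then each S_k = c₁[k]·a₁b₁ᵀ + c₂[k]·a₂b₂ᵀ. S₀ and S₁ are linearly independent, so a₁b₁ᵀ and a₂b₂ᵀ must span the same plane of matrices: they are the rank-1 matrices of the form x·S₀ + y·S₁.
det(x·S₀ + y·S₁) is 126·xy + 84·y² = 42·(3·x + 2·y)(y), vanishing at (x:y) = (2:-3) and (1:0).
M₁ = 2·S₀ − 3·S₁ = [[-18, 18], [-27, 27]] = (-9)·(2, 3)(1, -1)ᵀ and M₂ = S₀ = [[0, -6], [0, 12]] = (-6)·(1, -2)(0, 1)ᵀ, so take a₁ = (2, 3), b₁ = (1, -1), a₂ = (1, -2), b₂ = (0, 1).
Each slice is an integer combination of E₁ = a₁b₁ᵀ and E₂ = a₂b₂ᵀ: S₀ = −6·E₂, S₁ = 3·E₁ − 4·E₂; reading off coefficients, c₁ = (0, 3) and c₂ = (-6, -4).
Hence T = (2, 3) ∘ (1, -1) ∘ (0, 3) + (1, -2) ∘ (0, 1) ∘ (-6, -4), so rank(T) ≤ 2.
These bounds meet, so rank(T) = 2.

rank(T) = 2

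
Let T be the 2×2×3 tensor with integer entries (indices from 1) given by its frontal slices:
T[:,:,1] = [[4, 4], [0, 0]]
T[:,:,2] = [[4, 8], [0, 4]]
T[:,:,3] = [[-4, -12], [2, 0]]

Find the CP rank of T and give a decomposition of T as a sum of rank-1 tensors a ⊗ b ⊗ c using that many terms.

Lower bound: in the mode-3 unfolding of T (rows indexed by k, columns by (i,j)) the 3×3 minor on rows k ∈ {1, 2, 3}, columns (i,j) ∈ {(1,1), (1,2), (2,1)} is det [[4, 4, 0], [4, 8, 0], [-4, -12, 2]] = 32 ≠ 0, so that unfolding has rank ≥ 3 and hence rank(T) ≥ 3 (CP rank is at least every unfolding rank, though it can be larger).
Upper bound: T is a sum of 3 rank-1 terms, T = [1, 0] ⊗ [1, 1] ⊗ [4, 4, 0] + [1, 1] ⊗ [0, 1] ⊗ [0, 4, -4] + [2, -1] ⊗ [1, 2] ⊗ [0, 0, -2] (written with every a and b primitive with positive leading entry and the scale carried by c; CP decompositions are not unique, and this one is verified by expanding entrywise), so rank(T) ≤ 3.
These bounds meet, so rank(T) = 3.

rank(T) = 3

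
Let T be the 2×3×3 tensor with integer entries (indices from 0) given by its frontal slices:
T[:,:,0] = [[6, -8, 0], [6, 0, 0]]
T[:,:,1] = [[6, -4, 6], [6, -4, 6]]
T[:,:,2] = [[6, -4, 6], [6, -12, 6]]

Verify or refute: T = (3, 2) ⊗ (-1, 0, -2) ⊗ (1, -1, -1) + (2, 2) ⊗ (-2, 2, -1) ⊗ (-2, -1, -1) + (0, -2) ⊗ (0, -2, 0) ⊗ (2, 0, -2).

No

Reconstruct entry (0,0,0) from the claimed factors: Σₗ aₗ[0]bₗ[0]cₗ[0] = (3)·(-1)·(1) + (2)·(-2)·(-2) + (0)·(0)·(2) = 5, but T[0,0,0] = 6. The claim is false.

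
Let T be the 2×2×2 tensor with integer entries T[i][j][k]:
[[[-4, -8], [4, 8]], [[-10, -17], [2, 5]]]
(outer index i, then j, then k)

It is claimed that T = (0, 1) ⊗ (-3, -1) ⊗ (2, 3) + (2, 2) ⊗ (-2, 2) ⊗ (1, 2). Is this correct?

Yes

Reconstruct entrywise from the claimed factors. For example, T[1,1,1] = 5 and Σₗ aₗ[1]bₗ[1]cₗ[1] = (1)·(-1)·(3) + (2)·(2)·(2) = 5; checking all 8 entries, every one matches. The claim holds.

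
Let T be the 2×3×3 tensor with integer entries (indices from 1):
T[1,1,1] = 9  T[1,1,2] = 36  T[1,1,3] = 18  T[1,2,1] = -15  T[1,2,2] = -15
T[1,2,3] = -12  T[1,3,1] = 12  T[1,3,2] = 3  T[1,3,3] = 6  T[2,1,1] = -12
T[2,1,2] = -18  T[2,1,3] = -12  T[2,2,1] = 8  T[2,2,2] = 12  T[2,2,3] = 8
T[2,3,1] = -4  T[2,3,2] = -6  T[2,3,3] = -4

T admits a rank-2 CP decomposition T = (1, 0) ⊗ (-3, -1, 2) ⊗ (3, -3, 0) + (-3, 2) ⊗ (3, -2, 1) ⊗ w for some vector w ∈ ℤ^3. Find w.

w = (-2, -3, -2)

Subtract the known terms from T to get the rank-1 residual R = (-3, 2) ⊗ (3, -2, 1) ⊗ w, so R[i,j,k] = a[i]·b[j]·w[k]. Pick indices with nonzero a[1]·b[1] = (-3)·(3) = -9. Only the fibre through (1,1,·) is needed: R[1,1,:] = T[1,1,:] − Σₗ aₗ[1]bₗ[1]cₗ = [9, 36, 18] − (1)·(-3)·(3, -3, 0) = [18, 27, 18]. Then w[k] = R[1,1,k] / -9 for each k, giving w = [18, 27, 18] / -9 = (-2, -3, -2).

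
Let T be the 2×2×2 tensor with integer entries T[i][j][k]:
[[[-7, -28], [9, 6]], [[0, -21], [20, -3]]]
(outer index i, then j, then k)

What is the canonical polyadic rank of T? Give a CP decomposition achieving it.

rank(T) = 2

Lower bound: the mode-3 unfolding of T (rows indexed by k, columns by (i,j) = (0,0), (0,1), (1,0), (1,1)) is [[-7, 9, 0, 20], [-28, 6, -21, -3]].
There the 2×2 minor on rows k ∈ {0, 1}, columns (i,j) ∈ {(0,0), (0,1)} is det [[-7, 9], [-28, 6]] = 210 ≠ 0, so this unfolding has rank ≥ 2; CP rank is at least every unfolding rank, so rank(T) ≥ 2. (This is only a lower bound: in general the CP rank may exceed every unfolding rank, so we still need to exhibit 2 rank-1 terms summing to T.)
Upper bound — finding two terms. Write S_k = T[:,:,k] for the frontal slices: S₀ = [[-7, 9], [0, 20]], S₁ = [[-28, 6], [-21, -3]].
If T = a₁ ⊗ b₁ ⊗ c₁ + a₂ ⊗ b₂ ⊗ c₂ then each S_k = c₁[k]·a₁b₁ᵀ + c₂[k]·a₂b₂ᵀ. S₀ and S₁ are linearly independent, so a₁b₁ᵀ and a₂b₂ᵀ must span the same plane of matrices: they are the rank-1 matrices of the form x·S₀ + y·S₁.
det(x·S₀ + y·S₁) is −140·x² − 350·xy + 210·y² = (-70)·(x + 3·y)(2·x − y), vanishing at (x:y) = (3:-1) and (1:2).
M₁ = 3·S₀ − S₁ = [[7, 21], [21, 63]] = 7·[1, 3][1, 3]ᵀ and M₂ = S₀ + 2·S₁ = [[-63, 21], [-42, 14]] = (-7)·[3, 2][3, -1]ᵀ, so take a₁ = [1, 3], b₁ = [1, 3], a₂ = [3, 2], b₂ = [3, -1].
Each slice is an integer combination of E₁ = a₁b₁ᵀ and E₂ = a₂b₂ᵀ: S₀ = 2·E₁ − E₂, S₁ = −E₁ − 3·E₂; reading off coefficients, c₁ = [2, -1] and c₂ = [-1, -3].
Hence T = [1, 3] ⊗ [1, 3] ⊗ [2, -1] + [3, 2] ⊗ [3, -1] ⊗ [-1, -3], so rank(T) ≤ 2.
These bounds meet, so rank(T) = 2.
Check entry T[0,0,0] = -7: (1)·(1)·(2) + (3)·(3)·(-1) = -7.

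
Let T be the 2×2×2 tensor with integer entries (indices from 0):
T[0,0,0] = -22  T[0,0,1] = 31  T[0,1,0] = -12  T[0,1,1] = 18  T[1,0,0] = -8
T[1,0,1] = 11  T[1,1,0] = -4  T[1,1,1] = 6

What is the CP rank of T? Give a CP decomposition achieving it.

rank(T) = 2

Lower bound: in the mode-3 unfolding of T (rows indexed by k, columns by (i,j)) the 2×2 minor on rows k ∈ {0, 1}, columns (i,j) ∈ {(0,0), (0,1)} is det [[-22, -12], [31, 18]] = -24 ≠ 0, so that unfolding has rank ≥ 2 and hence rank(T) ≥ 2 (CP rank is at least every unfolding rank, though it can be larger).
Upper bound: with S_k = T[:,:,k], the two rank-1 terms a₁b₁ᵀ, a₂b₂ᵀ are the rank-1 members of the pencil x·S₀ + y·S₁.
det(x·S₀ + y·S₁) is −8·x² + 20·xy − 12·y² = (-4)·(2·x − 3·y)(x − y), vanishing at (x:y) = (3:2) and (1:1).
M₁ = 3·S₀ + 2·S₁ = [[-4, 0], [-2, 0]] = (-2)·[2, 1][1, 0]ᵀ and M₂ = S₀ + S₁ = [[9, 6], [3, 2]] = [3, 1][3, 2]ᵀ, so take a₁ = [2, 1], b₁ = [1, 0], a₂ = [3, 1], b₂ = [3, 2].
Each slice is an integer combination of E₁ = a₁b₁ᵀ and E₂ = a₂b₂ᵀ: S₀ = −2·E₁ − 2·E₂, S₁ = 2·E₁ + 3·E₂; reading off coefficients, c₁ = [-2, 2] and c₂ = [-2, 3].
Hence T = [2, 1] ⊗ [1, 0] ⊗ [-2, 2] + [3, 1] ⊗ [3, 2] ⊗ [-2, 3], so rank(T) ≤ 2.
These bounds meet, so rank(T) = 2.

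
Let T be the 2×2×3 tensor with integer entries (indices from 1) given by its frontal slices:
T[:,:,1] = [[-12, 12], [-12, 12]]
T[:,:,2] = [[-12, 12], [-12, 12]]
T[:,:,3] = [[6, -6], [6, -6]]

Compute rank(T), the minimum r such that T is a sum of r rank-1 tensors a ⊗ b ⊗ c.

1

Lower bound: T ≠ 0 (e.g. T[1,1,1] = -12), so rank(T) ≥ 1.
Upper bound: if T = a ⊗ b ⊗ c then every fibre of T is a multiple of the corresponding factor, so read the factors off the fibres through the nonzero entry T[1,1,1] = -12.
The mode-1 fibre T[:,1,1] = [-12, -12] gives a = [1, 1] (primitive direction); the mode-2 fibre T[1,:,1] = [-12, 12] gives b = [1, -1]; then c[k] = T[1,1,k] / (a[1]·b[1]) = [-12, -12, 6] / 1 = [-12, -12, 6].
Expanding [1, 1] ⊗ [1, -1] ⊗ [-12, -12, 6] reproduces all 12 entries of T, so T = [1, 1] ⊗ [1, -1] ⊗ [-12, -12, 6] and rank(T) ≤ 1.
These bounds meet, so rank(T) = 1.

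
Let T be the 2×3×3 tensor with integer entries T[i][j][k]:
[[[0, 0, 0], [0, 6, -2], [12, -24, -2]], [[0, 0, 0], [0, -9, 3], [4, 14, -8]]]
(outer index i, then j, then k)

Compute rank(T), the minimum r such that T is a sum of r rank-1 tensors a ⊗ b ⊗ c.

Lower bound: the mode-1 unfolding of T (rows indexed by i, columns by (j,k) = (0,0), (0,1), (0,2), (1,0), (1,1), (1,2), (2,0), (2,1), (2,2)) is [[0, 0, 0, 0, 6, -2, 12, -24, -2], [0, 0, 0, 0, -9, 3, 4, 14, -8]].
There the 2×2 minor on rows i ∈ {0, 1}, columns (j,k) ∈ {(1,1), (2,0)} is det [[6, 12], [-9, 4]] = 132 ≠ 0, so this unfolding has rank ≥ 2; CP rank is at least every unfolding rank, so rank(T) ≥ 2. (Flattening ranks never certify an upper bound on CP rank; for that we must actually write T with 2 rank-1 terms.)
Upper bound — finding two terms. Write S_k = T[:,:,k] for the frontal slices: S₀ = [[0, 0, 12], [0, 0, 4]], S₁ = [[0, 6, -24], [0, -9, 14]], S₂ = [[0, -2, -2], [0, 3, -8]].
If T = a₁ ⊗ b₁ ⊗ c₁ + a₂ ⊗ b₂ ⊗ c₂ then each S_k = c₁[k]·a₁b₁ᵀ + c₂[k]·a₂b₂ᵀ. S₀ and S₁ are linearly independent, so a₁b₁ᵀ and a₂b₂ᵀ must span the same plane of matrices: they are the rank-1 matrices of the form x·S₀ + y·S₁.
The 2×2 minor of x·S₀ + y·S₁ on rows {0,1}, columns {1,2} is 132·xy − 132·y² = 132·(x − y)(y), vanishing at (x:y) = (1:1) and (1:0).
M₁ = S₀ + S₁ = [[0, 6, -12], [0, -9, 18]] = 3·(2, -3)(0, 1, -2)ᵀ and M₂ = S₀ = [[0, 0, 12], [0, 0, 4]] = 4·(3, 1)(0, 0, 1)ᵀ, so take a₁ = (2, -3), b₁ = (0, 1, -2), a₂ = (3, 1), b₂ = (0, 0, 1).
Each slice is an integer combination of E₁ = a₁b₁ᵀ and E₂ = a₂b₂ᵀ: S₀ = 4·E₂, S₁ = 3·E₁ − 4·E₂, S₂ = −E₁ − 2·E₂; reading off coefficients, c₁ = (0, 3, -1) and c₂ = (4, -4, -2).
Hence T = (2, -3) ⊗ (0, 1, -2) ⊗ (0, 3, -1) + (3, 1) ⊗ (0, 0, 1) ⊗ (4, -4, -2), so rank(T) ≤ 2.
These bounds meet, so rank(T) = 2.

2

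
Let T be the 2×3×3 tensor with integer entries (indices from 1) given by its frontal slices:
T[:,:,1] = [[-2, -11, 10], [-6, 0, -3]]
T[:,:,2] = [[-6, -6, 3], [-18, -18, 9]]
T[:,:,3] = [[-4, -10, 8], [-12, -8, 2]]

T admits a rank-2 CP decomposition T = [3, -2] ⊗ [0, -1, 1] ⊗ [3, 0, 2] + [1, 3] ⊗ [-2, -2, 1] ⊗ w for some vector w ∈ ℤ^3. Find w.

w = [1, 3, 2]

Subtract the known terms from T to get the rank-1 residual R = [1, 3] ⊗ [-2, -2, 1] ⊗ w, so R[i,j,k] = a[i]·b[j]·w[k]. Pick indices with nonzero a[1]·b[1] = (1)·(-2) = -2. Only the fibre through (1,1,·) is needed: R[1,1,:] = T[1,1,:] − Σₗ aₗ[1]bₗ[1]cₗ = [-2, -6, -4] − (3)·(0)·[3, 0, 2] = [-2, -6, -4]. Then w[k] = R[1,1,k] / -2 for each k, giving w = [-2, -6, -4] / -2 = [1, 3, 2].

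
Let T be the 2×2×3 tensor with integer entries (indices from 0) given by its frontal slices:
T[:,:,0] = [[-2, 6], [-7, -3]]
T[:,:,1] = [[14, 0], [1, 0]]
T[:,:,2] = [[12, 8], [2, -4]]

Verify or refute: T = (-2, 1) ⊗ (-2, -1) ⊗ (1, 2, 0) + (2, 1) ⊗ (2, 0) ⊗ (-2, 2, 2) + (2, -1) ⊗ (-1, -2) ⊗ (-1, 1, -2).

Yes

Reconstruct entrywise from the claimed factors. For example, T[1,1,1] = 0 and Σₗ aₗ[1]bₗ[1]cₗ[1] = (1)·(-1)·(2) + (1)·(0)·(2) + (-1)·(-2)·(1) = 0; checking all 12 entries, every one matches. The claim holds.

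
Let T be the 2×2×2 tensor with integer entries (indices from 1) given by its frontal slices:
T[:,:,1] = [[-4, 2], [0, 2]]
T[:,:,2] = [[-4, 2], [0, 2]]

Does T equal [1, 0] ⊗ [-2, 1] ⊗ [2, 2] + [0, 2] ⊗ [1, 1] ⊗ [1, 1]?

Reconstruct entry (2,1,1) from the claimed factors: Σₗ aₗ[2]bₗ[1]cₗ[1] = (0)·(-2)·(2) + (2)·(1)·(1) = 2, but T[2,1,1] = 0. The claim is false.

No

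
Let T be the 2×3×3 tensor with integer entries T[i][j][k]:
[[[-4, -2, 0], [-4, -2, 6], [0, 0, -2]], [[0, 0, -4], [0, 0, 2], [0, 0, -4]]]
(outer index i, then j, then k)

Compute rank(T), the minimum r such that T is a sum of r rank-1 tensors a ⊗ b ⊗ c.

Lower bound: in the mode-2 unfolding of T (rows indexed by j, columns by (i,k)) the 3×3 minor on rows j ∈ {0, 1, 2}, columns (i,k) ∈ {(0,0), (0,2), (1,2)} is det [[-4, 0, -4], [-4, 6, 2], [0, -2, -4]] = 48 ≠ 0, so that unfolding has rank ≥ 3 and hence rank(T) ≥ 3 (CP rank is at least every unfolding rank, though it can be larger).
Upper bound: T is a sum of 3 rank-1 terms, T = [0, 1] ⊗ [0, 0, 1] ⊗ [0, 0, -2] + [1, 0] ⊗ [1, 1, 0] ⊗ [-4, -2, 4] + [1, 1] ⊗ [2, -1, 1] ⊗ [0, 0, -2] (one valid choice — decompositions are not unique — normalised so each a, b is primitive with positive first nonzero entry; check it by expanding all entries), so rank(T) ≤ 3.
These bounds meet, so rank(T) = 3.

3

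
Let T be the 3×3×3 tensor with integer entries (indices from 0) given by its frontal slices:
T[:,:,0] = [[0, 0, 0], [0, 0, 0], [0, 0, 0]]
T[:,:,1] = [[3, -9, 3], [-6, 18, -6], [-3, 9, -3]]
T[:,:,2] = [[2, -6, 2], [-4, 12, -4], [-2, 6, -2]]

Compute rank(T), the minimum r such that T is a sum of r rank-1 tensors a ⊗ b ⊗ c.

1

Lower bound: T ≠ 0 (e.g. T[0,0,1] = 3), so rank(T) ≥ 1.
Upper bound: if T = a ⊗ b ⊗ c then every fibre of T is a multiple of the corresponding factor, so read the factors off the fibres through the nonzero entry T[0,0,1] = 3.
The mode-1 fibre T[:,0,1] = [3, -6, -3] gives a = [1, -2, -1] (primitive direction); the mode-2 fibre T[0,:,1] = [3, -9, 3] gives b = [1, -3, 1]; then c[k] = T[0,0,k] / (a[0]·b[0]) = [0, 3, 2] / 1 = [0, 3, 2].
Expanding [1, -2, -1] ⊗ [1, -3, 1] ⊗ [0, 3, 2] reproduces all 27 entries of T, so T = [1, -2, -1] ⊗ [1, -3, 1] ⊗ [0, 3, 2] and rank(T) ≤ 1.
These bounds meet, so rank(T) = 1.
Check entry T[1,0,2] = -4: (-2)·(1)·(2) = -4.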